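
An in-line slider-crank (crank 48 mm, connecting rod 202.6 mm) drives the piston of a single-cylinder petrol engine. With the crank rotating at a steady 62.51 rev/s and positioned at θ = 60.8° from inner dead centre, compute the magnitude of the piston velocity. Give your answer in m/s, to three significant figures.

ω = 2π·62.5 = 392.8 rad/s
For an in-line slider-crank, x = r cosθ + √(L² − r² sin²θ), so v = −rω sinθ·[1 + r cosθ/√(L² − r² sin²θ)].
With r = 0.048 m, L = 0.2026 m, θ = 60.8°: √(L² − r² sin²θ) = 0.19822 m.
v = −0.048·392.8·0.87292·[1 + 0.048·0.48786/0.19822] = -18.401 m/s.
|v| = 18.401 m/s.

18.4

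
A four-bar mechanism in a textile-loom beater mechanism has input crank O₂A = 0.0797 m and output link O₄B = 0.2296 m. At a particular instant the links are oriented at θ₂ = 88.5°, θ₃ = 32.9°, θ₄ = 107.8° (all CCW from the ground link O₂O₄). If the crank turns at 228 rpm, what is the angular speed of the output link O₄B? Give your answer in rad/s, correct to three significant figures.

ω₂ = 23.88 rad/s (from 228 rpm).
Differentiating the loop-closure r₂e^{iθ₂}+r₃e^{iθ₃}=r₁+r₄e^{iθ₄} gives r₂ω₂e^{iθ₂}+r₃ω₃e^{iθ₃}=r₄ω₄e^{iθ₄}.
Eliminating the other unknown: ω₄ = r₂ω₂ sin(θ₂−θ₃) / [r₄ sin(θ₄−θ₃)].
Numerator sine = +0.82511; denominator sine = +0.96547.
Result = 0.0797·23.88·(+0.82511) / (0.2296·(+0.96547)) = +7.0831 rad/s; magnitude 7.0831 rad/s.

7.08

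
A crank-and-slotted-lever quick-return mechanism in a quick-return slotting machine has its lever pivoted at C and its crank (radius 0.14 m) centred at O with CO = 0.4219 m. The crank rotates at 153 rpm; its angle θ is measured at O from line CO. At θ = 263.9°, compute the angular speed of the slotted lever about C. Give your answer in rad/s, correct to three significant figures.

ω = 16.02 rad/s (from 153 rpm).
Crank pin A relative to C: A = (d + r cosθ, r sinθ); lever angle φ = atan2(r sinθ, d + r cosθ).
Differentiating tanφ: φ̇ = rω(d cosθ + r)/(d² + r² + 2dr cosθ).
d² + r² + 2dr cosθ = |CA|² = 0.185046 m²;  d cosθ + r = +0.095167 m.
|ω_lever| = |0.14·16.02·+0.095167| / 0.185046 = 1.1536 rad/s.

1.15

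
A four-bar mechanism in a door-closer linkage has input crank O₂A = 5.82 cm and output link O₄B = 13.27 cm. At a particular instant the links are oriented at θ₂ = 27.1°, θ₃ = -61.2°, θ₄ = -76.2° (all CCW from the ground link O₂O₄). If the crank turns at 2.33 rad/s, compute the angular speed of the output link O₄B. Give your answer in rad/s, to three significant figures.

3.95

ω₂ = 2.33 rad/s
Differentiating the loop-closure r₂e^{iθ₂}+r₃e^{iθ₃}=r₁+r₄e^{iθ₄} gives r₂ω₂e^{iθ₂}+r₃ω₃e^{iθ₃}=r₄ω₄e^{iθ₄}.
Eliminating the other unknown: ω₄ = r₂ω₂ sin(θ₂−θ₃) / [r₄ sin(θ₄−θ₃)].
Numerator sine = +0.99956; denominator sine = -0.25882.
Result = 0.0582·2.33·(+0.99956) / (0.1327·(-0.25882)) = -3.9466 rad/s; magnitude 3.9466 rad/s.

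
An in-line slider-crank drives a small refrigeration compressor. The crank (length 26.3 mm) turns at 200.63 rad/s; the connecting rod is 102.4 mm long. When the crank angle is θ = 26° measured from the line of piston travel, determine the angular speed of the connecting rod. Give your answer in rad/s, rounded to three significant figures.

ω = 200.6 rad/s
The rod makes angle φ with the slider axis where L sinφ = r sinθ; differentiating, L cosφ·φ̇ = r ω cosθ.
L cosφ = √(L² − r² sin²θ) = 0.10175 m.
|ω_rod| = r ω |cosθ| / √(L² − r² sin²θ) = 0.0263·200.6·0.89879/0.10175 = 46.61 rad/s.

46.6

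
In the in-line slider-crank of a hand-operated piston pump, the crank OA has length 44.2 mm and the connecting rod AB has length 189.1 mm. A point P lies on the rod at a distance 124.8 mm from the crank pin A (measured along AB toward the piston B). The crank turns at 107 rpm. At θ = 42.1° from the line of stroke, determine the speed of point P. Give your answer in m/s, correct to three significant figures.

0.391

ω = 11.21 rad/s.  Crank-pin speed |V_A| = rω = 0.49526 m/s, perpendicular to OA.
Rod angle: sinφ = −(r/L) sinθ ⇒ φ = -9.016°; ω_rod = −rω cosθ/√(L²−r²sin²θ) = -1.9676 rad/s.
V_P = V_A + ω_rod × AP, with AP = 0.1248 m along the rod.
Components: V_Px = −rω sinθ − a·ω_rod·sinφ = -0.37052 m/s;  V_Py = rω cosθ + a·ω_rod·cosφ = +0.12495 m/s.
|V_P| = √(V_Px² + V_Py²) = 0.39102 m/s.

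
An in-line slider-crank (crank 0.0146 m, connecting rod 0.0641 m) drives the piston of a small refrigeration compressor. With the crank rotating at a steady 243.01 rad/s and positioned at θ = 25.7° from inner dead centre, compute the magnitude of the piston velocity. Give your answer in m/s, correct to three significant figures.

1.86

ω = 243 rad/s
For an in-line slider-crank, x = r cosθ + √(L² − r² sin²θ), so v = −rω sinθ·[1 + r cosθ/√(L² − r² sin²θ)].
With r = 0.0146 m, L = 0.0641 m, θ = 25.7°: √(L² − r² sin²θ) = 0.063787 m.
v = −0.0146·243·0.43366·[1 + 0.0146·0.90108/0.063787] = -1.8559 m/s.
|v| = 1.8559 m/s.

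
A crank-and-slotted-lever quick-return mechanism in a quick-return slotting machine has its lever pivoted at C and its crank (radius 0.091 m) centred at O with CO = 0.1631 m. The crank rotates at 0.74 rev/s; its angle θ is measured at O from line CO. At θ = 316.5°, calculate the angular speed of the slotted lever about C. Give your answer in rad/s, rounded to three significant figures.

1.57

ω = 4.65 rad/s (from 0.74 rev/s).
Crank pin A relative to C: A = (d + r cosθ, r sinθ); lever angle φ = atan2(r sinθ, d + r cosθ).
Differentiating tanφ: φ̇ = rω(d cosθ + r)/(d² + r² + 2dr cosθ).
d² + r² + 2dr cosθ = |CA|² = 0.0564148 m²;  d cosθ + r = +0.20931 m.
|ω_lever| = |0.091·4.65·+0.20931| / 0.0564148 = 1.5698 rad/s.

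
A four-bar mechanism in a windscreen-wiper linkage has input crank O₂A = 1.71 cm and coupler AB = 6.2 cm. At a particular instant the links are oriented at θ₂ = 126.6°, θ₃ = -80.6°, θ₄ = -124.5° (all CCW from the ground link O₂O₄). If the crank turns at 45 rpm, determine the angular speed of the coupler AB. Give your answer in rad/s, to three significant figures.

1.77

ω₂ = 4.712 rad/s (from 45 rpm).
Differentiating the loop-closure r₂e^{iθ₂}+r₃e^{iθ₃}=r₁+r₄e^{iθ₄} gives r₂ω₂e^{iθ₂}+r₃ω₃e^{iθ₃}=r₄ω₄e^{iθ₄}.
Eliminating the other unknown: ω₃ = r₂ω₂ sin(θ₄−θ₂) / [r₃ sin(θ₃−θ₄)].
Numerator sine = +0.94609; denominator sine = +0.69340.
Result = 0.0171·4.712·(+0.94609) / (0.062·(+0.69340)) = +1.7733 rad/s; magnitude 1.7733 rad/s.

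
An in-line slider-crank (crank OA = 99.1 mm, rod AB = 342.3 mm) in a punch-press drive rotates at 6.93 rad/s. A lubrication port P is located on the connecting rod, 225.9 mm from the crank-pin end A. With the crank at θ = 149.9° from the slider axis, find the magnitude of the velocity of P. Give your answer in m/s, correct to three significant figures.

ω = 6.93 rad/s.  Crank-pin speed |V_A| = rω = 0.68676 m/s, perpendicular to OA.
Rod angle: sinφ = −(r/L) sinθ ⇒ φ = -8.348°; ω_rod = −rω cosθ/√(L²−r²sin²θ) = +1.7544 rad/s.
V_P = V_A + ω_rod × AP, with AP = 0.2259 m along the rod.
Components: V_Px = −rω sinθ − a·ω_rod·sinφ = -0.28688 m/s;  V_Py = rω cosθ + a·ω_rod·cosφ = -0.20204 m/s.
|V_P| = √(V_Px² + V_Py²) = 0.35088 m/s.

0.351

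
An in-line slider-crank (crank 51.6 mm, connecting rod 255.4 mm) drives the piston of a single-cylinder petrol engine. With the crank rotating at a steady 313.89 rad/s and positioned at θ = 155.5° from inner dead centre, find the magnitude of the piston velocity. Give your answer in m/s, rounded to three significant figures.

5.48

ω = 313.9 rad/s
For an in-line slider-crank, x = r cosθ + √(L² − r² sin²θ), so v = −rω sinθ·[1 + r cosθ/√(L² − r² sin²θ)].
With r = 0.0516 m, L = 0.2554 m, θ = 155.5°: √(L² − r² sin²θ) = 0.2545 m.
v = −0.0516·313.9·0.41469·[1 + 0.0516·-0.90996/0.2545] = -5.4775 m/s.
|v| = 5.4775 m/s.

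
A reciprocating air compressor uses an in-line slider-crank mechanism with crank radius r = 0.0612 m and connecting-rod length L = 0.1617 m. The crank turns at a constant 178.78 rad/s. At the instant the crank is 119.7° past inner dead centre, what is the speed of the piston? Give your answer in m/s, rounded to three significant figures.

7.62

ω = 178.8 rad/s
For an in-line slider-crank, x = r cosθ + √(L² − r² sin²θ), so v = −rω sinθ·[1 + r cosθ/√(L² − r² sin²θ)].
With r = 0.0612 m, L = 0.1617 m, θ = 119.7°: √(L² − r² sin²θ) = 0.15271 m.
v = −0.0612·178.8·0.86863·[1 + 0.0612·-0.49546/0.15271] = -7.6169 m/s.
|v| = 7.6169 m/s.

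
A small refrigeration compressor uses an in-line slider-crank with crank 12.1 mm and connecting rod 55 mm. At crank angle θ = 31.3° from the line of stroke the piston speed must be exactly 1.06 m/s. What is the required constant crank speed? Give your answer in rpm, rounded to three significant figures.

1350

For an in-line slider-crank, |v_piston| = rω|sinθ|·[1 + r cosθ/√(L² − r² sin²θ)].
With r = 0.0121 m, L = 0.055 m, θ = 31.3°: the bracketed kinematic factor |dx/dθ| = 0.0074757 m.
ω = v/|dx/dθ| = 1.06/0.0074757 = 141.79 rad/s.
N = 60ω/(2π) = 1354 rpm.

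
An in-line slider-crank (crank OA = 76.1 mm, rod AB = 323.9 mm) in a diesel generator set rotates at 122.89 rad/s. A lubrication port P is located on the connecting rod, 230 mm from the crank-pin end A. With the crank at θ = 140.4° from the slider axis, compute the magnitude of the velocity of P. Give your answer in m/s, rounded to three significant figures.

5.59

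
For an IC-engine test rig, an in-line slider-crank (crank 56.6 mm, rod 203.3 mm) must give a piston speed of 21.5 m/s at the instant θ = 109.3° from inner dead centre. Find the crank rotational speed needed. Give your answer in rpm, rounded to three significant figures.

For an in-line slider-crank, |v_piston| = rω|sinθ|·[1 + r cosθ/√(L² − r² sin²θ)].
With r = 0.0566 m, L = 0.2033 m, θ = 109.3°: the bracketed kinematic factor |dx/dθ| = 0.048325 m.
ω = v/|dx/dθ| = 21.5/0.048325 = 444.91 rad/s.
N = 60ω/(2π) = 4248.6 rpm.

4250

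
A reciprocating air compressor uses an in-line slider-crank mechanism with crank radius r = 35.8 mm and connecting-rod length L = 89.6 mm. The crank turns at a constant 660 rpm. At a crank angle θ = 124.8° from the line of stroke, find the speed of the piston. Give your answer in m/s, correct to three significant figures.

1.54

ω = 2π·660/60 = 69.12 rad/s
For an in-line slider-crank, x = r cosθ + √(L² − r² sin²θ), so v = −rω sinθ·[1 + r cosθ/√(L² − r² sin²θ)].
With r = 0.0358 m, L = 0.0896 m, θ = 124.8°: √(L² − r² sin²θ) = 0.08464 m.
v = −0.0358·69.12·0.82115·[1 + 0.0358·-0.57071/0.08464] = -1.5413 m/s.
|v| = 1.5413 m/s.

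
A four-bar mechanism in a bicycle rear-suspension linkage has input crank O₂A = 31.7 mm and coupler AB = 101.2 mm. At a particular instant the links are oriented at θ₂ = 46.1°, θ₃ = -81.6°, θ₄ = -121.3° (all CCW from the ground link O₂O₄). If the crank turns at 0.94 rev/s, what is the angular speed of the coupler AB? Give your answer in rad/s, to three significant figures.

0.632

ω₂ = 5.906 rad/s (from 0.94 rev/s).
Differentiating the loop-closure r₂e^{iθ₂}+r₃e^{iθ₃}=r₁+r₄e^{iθ₄} gives r₂ω₂e^{iθ₂}+r₃ω₃e^{iθ₃}=r₄ω₄e^{iθ₄}.
Eliminating the other unknown: ω₃ = r₂ω₂ sin(θ₄−θ₂) / [r₃ sin(θ₃−θ₄)].
Numerator sine = -0.21814; denominator sine = +0.63877.
Result = 0.0317·5.906·(-0.21814) / (0.1012·(+0.63877)) = -0.63181 rad/s; magnitude 0.63181 rad/s.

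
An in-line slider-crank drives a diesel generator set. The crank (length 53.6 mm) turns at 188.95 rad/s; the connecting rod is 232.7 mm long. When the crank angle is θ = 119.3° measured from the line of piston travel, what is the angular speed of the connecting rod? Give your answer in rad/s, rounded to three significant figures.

ω = 188.9 rad/s
The rod makes angle φ with the slider axis where L sinφ = r sinθ; differentiating, L cosφ·φ̇ = r ω cosθ.
L cosφ = √(L² − r² sin²θ) = 0.22796 m.
|ω_rod| = r ω |cosθ| / √(L² − r² sin²θ) = 0.0536·188.9·0.48938/0.22796 = 21.742 rad/s.

21.7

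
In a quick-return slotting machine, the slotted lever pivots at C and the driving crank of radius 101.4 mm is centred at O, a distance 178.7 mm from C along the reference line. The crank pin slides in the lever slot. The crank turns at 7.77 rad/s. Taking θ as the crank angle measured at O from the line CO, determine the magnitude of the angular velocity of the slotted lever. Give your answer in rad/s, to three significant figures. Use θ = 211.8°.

ω = 7.77 rad/s
Crank pin A relative to C: A = (d + r cosθ, r sinθ); lever angle φ = atan2(r sinθ, d + r cosθ).
Differentiating tanφ: φ̇ = rω(d cosθ + r)/(d² + r² + 2dr cosθ).
d² + r² + 2dr cosθ = |CA|² = 0.0114152 m²;  d cosθ + r = -0.050476 m.
|ω_lever| = |0.1014·7.77·-0.050476| / 0.0114152 = 3.4838 rad/s.

3.48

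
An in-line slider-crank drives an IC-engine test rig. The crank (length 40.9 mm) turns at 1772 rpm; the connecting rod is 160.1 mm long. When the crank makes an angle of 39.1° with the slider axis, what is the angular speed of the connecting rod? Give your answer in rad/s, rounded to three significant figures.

ω = 185.6 rad/s (converted from 1772 rpm).
The rod makes angle φ with the slider axis where L sinφ = r sinθ; differentiating, L cosφ·φ̇ = r ω cosθ.
L cosφ = √(L² − r² sin²θ) = 0.15801 m.
|ω_rod| = r ω |cosθ| / √(L² − r² sin²θ) = 0.0409·185.6·0.77605/0.15801 = 37.275 rad/s.

37.3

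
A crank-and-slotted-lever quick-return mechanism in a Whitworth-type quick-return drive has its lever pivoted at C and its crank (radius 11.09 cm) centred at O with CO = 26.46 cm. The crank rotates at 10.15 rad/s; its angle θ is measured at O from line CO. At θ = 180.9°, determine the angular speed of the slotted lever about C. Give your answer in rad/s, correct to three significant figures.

7.32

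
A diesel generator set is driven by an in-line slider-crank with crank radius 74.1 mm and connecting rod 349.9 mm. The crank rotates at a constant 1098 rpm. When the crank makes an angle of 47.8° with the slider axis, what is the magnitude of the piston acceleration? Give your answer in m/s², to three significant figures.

640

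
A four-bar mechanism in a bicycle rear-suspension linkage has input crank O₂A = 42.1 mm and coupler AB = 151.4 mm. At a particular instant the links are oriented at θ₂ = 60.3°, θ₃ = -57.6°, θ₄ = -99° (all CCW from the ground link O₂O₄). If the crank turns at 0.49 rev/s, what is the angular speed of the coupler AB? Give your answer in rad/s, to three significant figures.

ω₂ = 3.079 rad/s (from 0.49 rev/s).
Differentiating the loop-closure r₂e^{iθ₂}+r₃e^{iθ₃}=r₁+r₄e^{iθ₄} gives r₂ω₂e^{iθ₂}+r₃ω₃e^{iθ₃}=r₄ω₄e^{iθ₄}.
Eliminating the other unknown: ω₃ = r₂ω₂ sin(θ₄−θ₂) / [r₃ sin(θ₃−θ₄)].
Numerator sine = -0.35347; denominator sine = +0.66131.
Result = 0.0421·3.079·(-0.35347) / (0.1514·(+0.66131)) = -0.4576 rad/s; magnitude 0.4576 rad/s.

0.458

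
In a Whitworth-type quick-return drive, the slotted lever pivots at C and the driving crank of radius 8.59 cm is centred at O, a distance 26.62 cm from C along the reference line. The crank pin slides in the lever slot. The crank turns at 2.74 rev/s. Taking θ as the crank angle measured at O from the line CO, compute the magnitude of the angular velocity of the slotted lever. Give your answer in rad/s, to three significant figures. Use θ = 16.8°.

ω = 17.22 rad/s (from 2.74 rev/s).
Crank pin A relative to C: A = (d + r cosθ, r sinθ); lever angle φ = atan2(r sinθ, d + r cosθ).
Differentiating tanφ: φ̇ = rω(d cosθ + r)/(d² + r² + 2dr cosθ).
d² + r² + 2dr cosθ = |CA|² = 0.122022 m²;  d cosθ + r = +0.34074 m.
|ω_lever| = |0.0859·17.22·+0.34074| / 0.122022 = 4.1296 rad/s.

4.13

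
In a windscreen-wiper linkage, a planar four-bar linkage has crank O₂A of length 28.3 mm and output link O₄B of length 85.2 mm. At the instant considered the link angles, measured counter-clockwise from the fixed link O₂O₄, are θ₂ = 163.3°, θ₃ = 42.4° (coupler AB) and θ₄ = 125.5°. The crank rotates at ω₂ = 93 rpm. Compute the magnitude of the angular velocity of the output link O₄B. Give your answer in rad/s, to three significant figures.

2.80

ω₂ = 9.739 rad/s (from 93 rpm).
Differentiating the loop-closure r₂e^{iθ₂}+r₃e^{iθ₃}=r₁+r₄e^{iθ₄} gives r₂ω₂e^{iθ₂}+r₃ω₃e^{iθ₃}=r₄ω₄e^{iθ₄}.
Eliminating the other unknown: ω₄ = r₂ω₂ sin(θ₂−θ₃) / [r₄ sin(θ₄−θ₃)].
Numerator sine = +0.85806; denominator sine = +0.99276.
Result = 0.0283·9.739·(+0.85806) / (0.0852·(+0.99276)) = +2.796 rad/s; magnitude 2.796 rad/s.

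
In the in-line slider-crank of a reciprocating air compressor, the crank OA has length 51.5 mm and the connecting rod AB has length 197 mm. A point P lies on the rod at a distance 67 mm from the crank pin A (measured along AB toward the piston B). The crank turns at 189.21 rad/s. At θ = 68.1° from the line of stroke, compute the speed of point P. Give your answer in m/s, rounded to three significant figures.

9.65

ω = 189.2 rad/s.  Crank-pin speed |V_A| = rω = 9.7443 m/s, perpendicular to OA.
Rod angle: sinφ = −(r/L) sinθ ⇒ φ = -14.037°; ω_rod = −rω cosθ/√(L²−r²sin²θ) = -19.017 rad/s.
V_P = V_A + ω_rod × AP, with AP = 0.067 m along the rod.
Components: V_Px = −rω sinθ − a·ω_rod·sinφ = -9.3502 m/s;  V_Py = rω cosθ + a·ω_rod·cosφ = +2.3984 m/s.
|V_P| = √(V_Px² + V_Py²) = 9.6529 m/s.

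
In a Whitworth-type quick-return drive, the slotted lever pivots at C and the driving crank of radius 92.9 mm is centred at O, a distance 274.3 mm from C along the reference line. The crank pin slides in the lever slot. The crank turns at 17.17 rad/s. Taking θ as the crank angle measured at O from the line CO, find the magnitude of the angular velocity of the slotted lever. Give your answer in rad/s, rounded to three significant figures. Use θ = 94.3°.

ω = 17.17 rad/s
Crank pin A relative to C: A = (d + r cosθ, r sinθ); lever angle φ = atan2(r sinθ, d + r cosθ).
Differentiating tanφ: φ̇ = rω(d cosθ + r)/(d² + r² + 2dr cosθ).
d² + r² + 2dr cosθ = |CA|² = 0.0800496 m²;  d cosθ + r = +0.072333 m.
|ω_lever| = |0.0929·17.17·+0.072333| / 0.0800496 = 1.4413 rad/s.

1.44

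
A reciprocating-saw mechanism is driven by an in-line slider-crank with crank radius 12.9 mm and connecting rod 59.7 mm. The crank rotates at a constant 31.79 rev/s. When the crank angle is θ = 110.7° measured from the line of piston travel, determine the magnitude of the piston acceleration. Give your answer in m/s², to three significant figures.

ω = 2π·31.8 = 199.7 rad/s
x(θ) = r cosθ + √(L² − r² sin²θ); with ω constant, a = ω²·d²x/dθ².
d²x/dθ² = −r cosθ − r²(cos2θ)/√u − r⁴ sin²2θ/(4u^{3/2}),  u = L² − r² sin²θ = 0.00341847 m².
Substituting r = 0.0129 m, L = 0.0597 m, θ = 110.7°: d²x/dθ² = +0.0066796 m.
a = ω²·d²x/dθ² = (199.7)²·(+0.0066796) = +266.5 m/s²;  |a| = 266.5 m/s².

266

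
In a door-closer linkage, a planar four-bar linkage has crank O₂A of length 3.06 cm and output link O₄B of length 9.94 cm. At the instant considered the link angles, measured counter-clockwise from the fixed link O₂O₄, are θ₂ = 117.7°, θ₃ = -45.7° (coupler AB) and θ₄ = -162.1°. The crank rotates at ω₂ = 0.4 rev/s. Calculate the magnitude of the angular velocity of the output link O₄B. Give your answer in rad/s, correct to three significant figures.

0.247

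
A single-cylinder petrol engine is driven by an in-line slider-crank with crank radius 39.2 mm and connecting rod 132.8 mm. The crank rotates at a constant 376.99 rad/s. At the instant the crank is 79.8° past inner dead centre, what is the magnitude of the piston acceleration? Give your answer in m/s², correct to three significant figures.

619

ω = 377 rad/s
x(θ) = r cosθ + √(L² − r² sin²θ); with ω constant, a = ω²·d²x/dθ².
d²x/dθ² = −r cosθ − r²(cos2θ)/√u − r⁴ sin²2θ/(4u^{3/2}),  u = L² − r² sin²θ = 0.0161474 m².
Substituting r = 0.0392 m, L = 0.1328 m, θ = 79.8°: d²x/dθ² = +0.0043575 m.
a = ω²·d²x/dθ² = (377)²·(+0.0043575) = +619.3 m/s²;  |a| = 619.3 m/s².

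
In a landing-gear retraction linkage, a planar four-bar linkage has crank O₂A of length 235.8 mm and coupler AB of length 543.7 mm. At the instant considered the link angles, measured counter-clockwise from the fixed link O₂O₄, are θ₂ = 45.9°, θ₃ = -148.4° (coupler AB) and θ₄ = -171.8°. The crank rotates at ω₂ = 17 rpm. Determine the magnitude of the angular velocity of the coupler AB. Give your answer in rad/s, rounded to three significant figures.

1.19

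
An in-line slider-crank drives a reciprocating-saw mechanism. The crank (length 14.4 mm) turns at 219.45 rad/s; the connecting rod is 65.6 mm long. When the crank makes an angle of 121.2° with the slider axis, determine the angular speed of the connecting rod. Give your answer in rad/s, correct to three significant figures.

ω = 219.4 rad/s
The rod makes angle φ with the slider axis where L sinφ = r sinθ; differentiating, L cosφ·φ̇ = r ω cosθ.
L cosφ = √(L² − r² sin²θ) = 0.064433 m.
|ω_rod| = r ω |cosθ| / √(L² − r² sin²θ) = 0.0144·219.4·0.51803/0.064433 = 25.406 rad/s.

25.4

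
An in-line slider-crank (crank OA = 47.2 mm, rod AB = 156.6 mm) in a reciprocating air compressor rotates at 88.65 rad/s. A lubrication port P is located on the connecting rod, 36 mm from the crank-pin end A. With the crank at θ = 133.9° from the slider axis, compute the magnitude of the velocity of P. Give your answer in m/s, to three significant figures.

3.63

ω = 88.65 rad/s.  Crank-pin speed |V_A| = rω = 4.1843 m/s, perpendicular to OA.
Rod angle: sinφ = −(r/L) sinθ ⇒ φ = -12.543°; ω_rod = −rω cosθ/√(L²−r²sin²θ) = +18.98 rad/s.
V_P = V_A + ω_rod × AP, with AP = 0.036 m along the rod.
Components: V_Px = −rω sinθ − a·ω_rod·sinφ = -2.8666 m/s;  V_Py = rω cosθ + a·ω_rod·cosφ = -2.2344 m/s.
|V_P| = √(V_Px² + V_Py²) = 3.6345 m/s.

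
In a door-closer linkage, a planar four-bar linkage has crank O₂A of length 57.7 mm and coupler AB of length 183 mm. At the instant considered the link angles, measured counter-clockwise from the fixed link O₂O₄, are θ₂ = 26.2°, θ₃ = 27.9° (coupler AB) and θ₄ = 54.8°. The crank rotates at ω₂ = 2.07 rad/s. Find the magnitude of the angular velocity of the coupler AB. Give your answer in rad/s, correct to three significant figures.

ω₂ = 2.07 rad/s
Differentiating the loop-closure r₂e^{iθ₂}+r₃e^{iθ₃}=r₁+r₄e^{iθ₄} gives r₂ω₂e^{iθ₂}+r₃ω₃e^{iθ₃}=r₄ω₄e^{iθ₄}.
Eliminating the other unknown: ω₃ = r₂ω₂ sin(θ₄−θ₂) / [r₃ sin(θ₃−θ₄)].
Numerator sine = +0.47869; denominator sine = -0.45243.
Result = 0.0577·2.07·(+0.47869) / (0.183·(-0.45243)) = -0.69055 rad/s; magnitude 0.69055 rad/s.

0.691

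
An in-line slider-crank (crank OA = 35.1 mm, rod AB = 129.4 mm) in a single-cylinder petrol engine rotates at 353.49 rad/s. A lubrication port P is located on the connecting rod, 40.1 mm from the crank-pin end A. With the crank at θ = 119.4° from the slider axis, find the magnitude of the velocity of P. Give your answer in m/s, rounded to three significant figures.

11.2

ω = 353.5 rad/s.  Crank-pin speed |V_A| = rω = 12.407 m/s, perpendicular to OA.
Rod angle: sinφ = −(r/L) sinθ ⇒ φ = -13.669°; ω_rod = −rω cosθ/√(L²−r²sin²θ) = +48.442 rad/s.
V_P = V_A + ω_rod × AP, with AP = 0.0401 m along the rod.
Components: V_Px = −rω sinθ − a·ω_rod·sinφ = -10.351 m/s;  V_Py = rω cosθ + a·ω_rod·cosφ = -4.2034 m/s.
|V_P| = √(V_Px² + V_Py²) = 11.171 m/s.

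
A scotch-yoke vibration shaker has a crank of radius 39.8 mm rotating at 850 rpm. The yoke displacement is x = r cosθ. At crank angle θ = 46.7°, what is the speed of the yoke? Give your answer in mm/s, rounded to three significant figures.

ω = 89.01 rad/s (from 850 rpm).
x = r cosθ ⇒ ẋ = −rω sinθ.
|v| = rω|sinθ| = 0.0398·89.01·|sin 46.7°| = 2.5783 m/s = 2578.3 mm/s.

2580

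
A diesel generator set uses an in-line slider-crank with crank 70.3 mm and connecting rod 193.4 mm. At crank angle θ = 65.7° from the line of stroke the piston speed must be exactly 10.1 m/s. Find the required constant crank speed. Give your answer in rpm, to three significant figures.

1300

For an in-line slider-crank, |v_piston| = rω|sinθ|·[1 + r cosθ/√(L² − r² sin²θ)].
With r = 0.0703 m, L = 0.1934 m, θ = 65.7°: the bracketed kinematic factor |dx/dθ| = 0.074229 m.
ω = v/|dx/dθ| = 10.1/0.074229 = 136.06 rad/s.
N = 60ω/(2π) = 1299.3 rpm.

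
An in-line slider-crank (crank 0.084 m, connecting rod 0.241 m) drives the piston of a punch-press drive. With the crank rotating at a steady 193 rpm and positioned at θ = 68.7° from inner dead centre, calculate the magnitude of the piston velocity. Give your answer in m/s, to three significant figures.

ω = 2π·193/60 = 20.21 rad/s
For an in-line slider-crank, x = r cosθ + √(L² − r² sin²θ), so v = −rω sinθ·[1 + r cosθ/√(L² − r² sin²θ)].
With r = 0.084 m, L = 0.241 m, θ = 68.7°: √(L² − r² sin²θ) = 0.22794 m.
v = −0.084·20.21·0.93169·[1 + 0.084·0.36325/0.22794] = -1.7935 m/s.
|v| = 1.7935 m/s.

1.79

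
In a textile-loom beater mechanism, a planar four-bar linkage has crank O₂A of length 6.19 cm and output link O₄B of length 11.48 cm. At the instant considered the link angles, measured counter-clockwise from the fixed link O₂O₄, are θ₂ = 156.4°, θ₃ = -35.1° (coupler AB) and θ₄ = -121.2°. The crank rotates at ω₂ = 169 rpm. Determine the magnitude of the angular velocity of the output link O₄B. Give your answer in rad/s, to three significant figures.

ω₂ = 17.7 rad/s (from 169 rpm).
Differentiating the loop-closure r₂e^{iθ₂}+r₃e^{iθ₃}=r₁+r₄e^{iθ₄} gives r₂ω₂e^{iθ₂}+r₃ω₃e^{iθ₃}=r₄ω₄e^{iθ₄}.
Eliminating the other unknown: ω₄ = r₂ω₂ sin(θ₂−θ₃) / [r₄ sin(θ₄−θ₃)].
Numerator sine = -0.19937; denominator sine = -0.99768.
Result = 0.0619·17.7·(-0.19937) / (0.1148·(-0.99768)) = +1.9069 rad/s; magnitude 1.9069 rad/s.

1.91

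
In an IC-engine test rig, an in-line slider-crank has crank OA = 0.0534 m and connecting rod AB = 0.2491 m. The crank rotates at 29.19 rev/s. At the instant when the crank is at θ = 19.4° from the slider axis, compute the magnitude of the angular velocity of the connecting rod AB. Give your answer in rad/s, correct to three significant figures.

37.2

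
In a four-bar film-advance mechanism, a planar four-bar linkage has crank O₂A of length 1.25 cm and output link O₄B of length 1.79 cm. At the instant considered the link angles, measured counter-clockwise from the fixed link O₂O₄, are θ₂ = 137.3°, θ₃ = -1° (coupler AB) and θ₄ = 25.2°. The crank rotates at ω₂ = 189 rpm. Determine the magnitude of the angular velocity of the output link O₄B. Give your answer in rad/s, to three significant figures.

ω₂ = 19.79 rad/s (from 189 rpm).
Differentiating the loop-closure r₂e^{iθ₂}+r₃e^{iθ₃}=r₁+r₄e^{iθ₄} gives r₂ω₂e^{iθ₂}+r₃ω₃e^{iθ₃}=r₄ω₄e^{iθ₄}.
Eliminating the other unknown: ω₄ = r₂ω₂ sin(θ₂−θ₃) / [r₄ sin(θ₄−θ₃)].
Numerator sine = +0.66523; denominator sine = +0.44151.
Result = 0.0125·19.79·(+0.66523) / (0.0179·(+0.44151)) = +20.825 rad/s; magnitude 20.825 rad/s.

20.8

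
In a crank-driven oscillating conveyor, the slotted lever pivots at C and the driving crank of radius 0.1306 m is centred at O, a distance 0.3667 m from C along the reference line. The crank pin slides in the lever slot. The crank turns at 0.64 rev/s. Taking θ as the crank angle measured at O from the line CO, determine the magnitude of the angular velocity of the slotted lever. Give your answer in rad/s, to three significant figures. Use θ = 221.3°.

ω = 4.021 rad/s (from 0.64 rev/s).
Crank pin A relative to C: A = (d + r cosθ, r sinθ); lever angle φ = atan2(r sinθ, d + r cosθ).
Differentiating tanφ: φ̇ = rω(d cosθ + r)/(d² + r² + 2dr cosθ).
d² + r² + 2dr cosθ = |CA|² = 0.0795676 m²;  d cosθ + r = -0.14489 m.
|ω_lever| = |0.1306·4.021·-0.14489| / 0.0795676 = 0.95631 rad/s.

0.956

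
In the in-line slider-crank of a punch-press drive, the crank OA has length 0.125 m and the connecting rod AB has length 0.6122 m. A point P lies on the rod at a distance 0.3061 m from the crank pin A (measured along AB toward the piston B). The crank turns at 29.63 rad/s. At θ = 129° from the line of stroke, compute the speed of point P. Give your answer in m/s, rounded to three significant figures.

2.93

ω = 29.63 rad/s.  Crank-pin speed |V_A| = rω = 3.7037 m/s, perpendicular to OA.
Rod angle: sinφ = −(r/L) sinθ ⇒ φ = -9.130°; ω_rod = −rω cosθ/√(L²−r²sin²θ) = +3.8562 rad/s.
V_P = V_A + ω_rod × AP, with AP = 0.3061 m along the rod.
Components: V_Px = −rω sinθ − a·ω_rod·sinφ = -2.6911 m/s;  V_Py = rω cosθ + a·ω_rod·cosφ = -1.1654 m/s.
|V_P| = √(V_Px² + V_Py²) = 2.9326 m/s.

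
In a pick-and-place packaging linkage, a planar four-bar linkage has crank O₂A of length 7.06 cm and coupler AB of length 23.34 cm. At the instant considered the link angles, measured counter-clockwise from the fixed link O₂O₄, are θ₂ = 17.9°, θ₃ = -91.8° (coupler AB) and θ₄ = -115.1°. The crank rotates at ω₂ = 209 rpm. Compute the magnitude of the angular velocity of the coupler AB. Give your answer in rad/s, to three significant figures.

12.2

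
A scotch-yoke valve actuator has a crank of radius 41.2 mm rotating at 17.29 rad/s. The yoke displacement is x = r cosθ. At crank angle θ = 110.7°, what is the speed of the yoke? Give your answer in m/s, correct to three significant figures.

ω = 17.29 rad/s
x = r cosθ ⇒ ẋ = −rω sinθ.
|v| = rω|sinθ| = 0.0412·17.29·|sin 110.7°| = 0.66636 m/s.

0.666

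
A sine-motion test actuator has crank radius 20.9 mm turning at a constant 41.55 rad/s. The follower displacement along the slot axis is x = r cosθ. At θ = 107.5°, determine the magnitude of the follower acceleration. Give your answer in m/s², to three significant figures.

ω = 41.55 rad/s
x = r cosθ ⇒ ẍ = −rω² cosθ (ω constant).
|a| = rω²|cosθ| = 0.0209·(41.55)²·|cos 107.5°| = 10.85 m/s².

10.9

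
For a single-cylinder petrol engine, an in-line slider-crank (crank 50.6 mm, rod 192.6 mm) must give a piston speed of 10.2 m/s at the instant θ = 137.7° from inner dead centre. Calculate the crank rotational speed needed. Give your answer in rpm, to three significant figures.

3560

For an in-line slider-crank, |v_piston| = rω|sinθ|·[1 + r cosθ/√(L² − r² sin²θ)].
With r = 0.0506 m, L = 0.1926 m, θ = 137.7°: the bracketed kinematic factor |dx/dθ| = 0.027331 m.
ω = v/|dx/dθ| = 10.2/0.027331 = 373.2 rad/s.
N = 60ω/(2π) = 3563.8 rpm.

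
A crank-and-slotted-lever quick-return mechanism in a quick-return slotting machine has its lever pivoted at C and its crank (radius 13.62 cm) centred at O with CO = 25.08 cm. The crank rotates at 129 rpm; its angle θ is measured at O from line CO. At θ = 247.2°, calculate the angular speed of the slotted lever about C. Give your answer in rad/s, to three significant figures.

ω = 13.51 rad/s (from 129 rpm).
Crank pin A relative to C: A = (d + r cosθ, r sinθ); lever angle φ = atan2(r sinθ, d + r cosθ).
Differentiating tanφ: φ̇ = rω(d cosθ + r)/(d² + r² + 2dr cosθ).
d² + r² + 2dr cosθ = |CA|² = 0.0549768 m²;  d cosθ + r = +0.039011 m.
|ω_lever| = |0.1362·13.51·+0.039011| / 0.0549768 = 1.3056 rad/s.

1.31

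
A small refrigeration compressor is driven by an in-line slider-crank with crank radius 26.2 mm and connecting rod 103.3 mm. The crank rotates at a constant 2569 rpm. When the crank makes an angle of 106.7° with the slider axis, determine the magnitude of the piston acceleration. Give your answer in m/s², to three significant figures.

956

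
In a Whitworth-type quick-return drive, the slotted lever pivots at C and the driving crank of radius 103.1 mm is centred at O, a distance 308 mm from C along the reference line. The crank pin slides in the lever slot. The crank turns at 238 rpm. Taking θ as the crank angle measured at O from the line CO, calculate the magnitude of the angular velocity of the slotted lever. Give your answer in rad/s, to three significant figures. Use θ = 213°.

7.64

ω = 24.92 rad/s (from 238 rpm).
Crank pin A relative to C: A = (d + r cosθ, r sinθ); lever angle φ = atan2(r sinθ, d + r cosθ).
Differentiating tanφ: φ̇ = rω(d cosθ + r)/(d² + r² + 2dr cosθ).
d² + r² + 2dr cosθ = |CA|² = 0.05223 m²;  d cosθ + r = -0.15521 m.
|ω_lever| = |0.1031·24.92·-0.15521| / 0.05223 = 7.636 rad/s.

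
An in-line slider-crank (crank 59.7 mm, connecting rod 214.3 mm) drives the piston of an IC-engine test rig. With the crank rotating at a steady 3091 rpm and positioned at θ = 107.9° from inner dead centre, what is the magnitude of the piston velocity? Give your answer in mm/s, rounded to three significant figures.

16800

ω = 2π·3091/60 = 323.7 rad/s
For an in-line slider-crank, x = r cosθ + √(L² − r² sin²θ), so v = −rω sinθ·[1 + r cosθ/√(L² − r² sin²θ)].
With r = 0.0597 m, L = 0.2143 m, θ = 107.9°: √(L² − r² sin²θ) = 0.20663 m.
v = −0.0597·323.7·0.95159·[1 + 0.0597·-0.30736/0.20663] = -16.756 m/s.
|v| = 16.756 m/s = 16756 mm/s.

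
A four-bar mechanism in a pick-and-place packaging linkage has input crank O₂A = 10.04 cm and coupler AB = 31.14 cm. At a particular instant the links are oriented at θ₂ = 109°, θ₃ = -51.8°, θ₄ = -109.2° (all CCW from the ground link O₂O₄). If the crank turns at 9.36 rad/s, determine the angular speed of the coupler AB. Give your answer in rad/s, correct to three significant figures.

ω₂ = 9.36 rad/s
Differentiating the loop-closure r₂e^{iθ₂}+r₃e^{iθ₃}=r₁+r₄e^{iθ₄} gives r₂ω₂e^{iθ₂}+r₃ω₃e^{iθ₃}=r₄ω₄e^{iθ₄}.
Eliminating the other unknown: ω₃ = r₂ω₂ sin(θ₄−θ₂) / [r₃ sin(θ₃−θ₄)].
Numerator sine = +0.61841; denominator sine = +0.84245.
Result = 0.1004·9.36·(+0.61841) / (0.3114·(+0.84245)) = +2.2152 rad/s; magnitude 2.2152 rad/s.

2.22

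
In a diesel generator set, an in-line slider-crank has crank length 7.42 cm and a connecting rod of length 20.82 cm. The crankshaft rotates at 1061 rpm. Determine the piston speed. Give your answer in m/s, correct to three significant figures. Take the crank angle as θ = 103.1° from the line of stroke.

ω = 2π·1061/60 = 111.1 rad/s
For an in-line slider-crank, x = r cosθ + √(L² − r² sin²θ), so v = −rω sinθ·[1 + r cosθ/√(L² − r² sin²θ)].
With r = 0.0742 m, L = 0.2082 m, θ = 103.1°: √(L² − r² sin²θ) = 0.19525 m.
v = −0.0742·111.1·0.97398·[1 + 0.0742·-0.22665/0.19525] = -7.338 m/s.
|v| = 7.338 m/s.

7.34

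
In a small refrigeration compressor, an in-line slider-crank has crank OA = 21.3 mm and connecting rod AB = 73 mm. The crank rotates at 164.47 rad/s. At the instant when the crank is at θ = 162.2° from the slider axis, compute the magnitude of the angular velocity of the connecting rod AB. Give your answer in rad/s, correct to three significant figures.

ω = 164.5 rad/s
The rod makes angle φ with the slider axis where L sinφ = r sinθ; differentiating, L cosφ·φ̇ = r ω cosθ.
L cosφ = √(L² − r² sin²θ) = 0.072709 m.
|ω_rod| = r ω |cosθ| / √(L² − r² sin²θ) = 0.0213·164.5·0.95213/0.072709 = 45.875 rad/s.

45.9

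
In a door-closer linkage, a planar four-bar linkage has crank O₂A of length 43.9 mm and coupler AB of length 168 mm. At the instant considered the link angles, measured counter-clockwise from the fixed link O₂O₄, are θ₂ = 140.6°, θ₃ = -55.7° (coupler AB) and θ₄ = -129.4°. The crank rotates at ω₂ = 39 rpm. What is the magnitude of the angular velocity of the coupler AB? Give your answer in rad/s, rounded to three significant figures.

ω₂ = 4.084 rad/s (from 39 rpm).
Differentiating the loop-closure r₂e^{iθ₂}+r₃e^{iθ₃}=r₁+r₄e^{iθ₄} gives r₂ω₂e^{iθ₂}+r₃ω₃e^{iθ₃}=r₄ω₄e^{iθ₄}.
Eliminating the other unknown: ω₃ = r₂ω₂ sin(θ₄−θ₂) / [r₃ sin(θ₃−θ₄)].
Numerator sine = +1.00000; denominator sine = +0.95981.
Result = 0.0439·4.084·(+1.00000) / (0.168·(+0.95981)) = +1.1119 rad/s; magnitude 1.1119 rad/s.

1.11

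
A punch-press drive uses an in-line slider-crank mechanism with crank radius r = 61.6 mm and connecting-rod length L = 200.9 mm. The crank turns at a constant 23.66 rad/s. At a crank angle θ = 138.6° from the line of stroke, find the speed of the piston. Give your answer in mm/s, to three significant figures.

ω = 23.66 rad/s
For an in-line slider-crank, x = r cosθ + √(L² − r² sin²θ), so v = −rω sinθ·[1 + r cosθ/√(L² − r² sin²θ)].
With r = 0.0616 m, L = 0.2009 m, θ = 138.6°: √(L² − r² sin²θ) = 0.19673 m.
v = −0.0616·23.66·0.66131·[1 + 0.0616·-0.75011/0.19673] = -0.73745 m/s.
|v| = 0.73745 m/s = 737.45 mm/s.

737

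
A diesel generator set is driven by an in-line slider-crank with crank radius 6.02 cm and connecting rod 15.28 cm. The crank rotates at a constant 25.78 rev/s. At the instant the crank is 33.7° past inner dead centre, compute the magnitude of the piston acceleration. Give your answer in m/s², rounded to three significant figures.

1580

ω = 2π·25.8 = 162 rad/s
x(θ) = r cosθ + √(L² − r² sin²θ); with ω constant, a = ω²·d²x/dθ².
d²x/dθ² = −r cosθ − r²(cos2θ)/√u − r⁴ sin²2θ/(4u^{3/2}),  u = L² − r² sin²θ = 0.0222322 m².
Substituting r = 0.0602 m, L = 0.1528 m, θ = 33.7°: d²x/dθ² = -0.060268 m.
a = ω²·d²x/dθ² = (162)²·(-0.060268) = -1581.3 m/s²;  |a| = 1581.3 m/s².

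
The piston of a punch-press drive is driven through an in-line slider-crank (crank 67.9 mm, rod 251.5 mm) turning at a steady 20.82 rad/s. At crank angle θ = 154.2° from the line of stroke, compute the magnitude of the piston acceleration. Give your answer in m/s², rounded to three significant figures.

21.4

ω = 20.82 rad/s
x(θ) = r cosθ + √(L² − r² sin²θ); with ω constant, a = ω²·d²x/dθ².
d²x/dθ² = −r cosθ − r²(cos2θ)/√u − r⁴ sin²2θ/(4u^{3/2}),  u = L² − r² sin²θ = 0.0623789 m².
Substituting r = 0.0679 m, L = 0.2515 m, θ = 154.2°: d²x/dθ² = +0.049456 m.
a = ω²·d²x/dθ² = (20.82)²·(+0.049456) = +21.438 m/s²;  |a| = 21.438 m/s².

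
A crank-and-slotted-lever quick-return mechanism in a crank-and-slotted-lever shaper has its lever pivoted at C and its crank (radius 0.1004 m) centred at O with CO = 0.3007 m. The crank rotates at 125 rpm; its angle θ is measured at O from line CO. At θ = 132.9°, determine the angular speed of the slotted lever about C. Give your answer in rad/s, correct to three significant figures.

ω = 13.09 rad/s (from 125 rpm).
Crank pin A relative to C: A = (d + r cosθ, r sinθ); lever angle φ = atan2(r sinθ, d + r cosθ).
Differentiating tanφ: φ̇ = rω(d cosθ + r)/(d² + r² + 2dr cosθ).
d² + r² + 2dr cosθ = |CA|² = 0.0593983 m²;  d cosθ + r = -0.10429 m.
|ω_lever| = |0.1004·13.09·-0.10429| / 0.0593983 = 2.3076 rad/s.

2.31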